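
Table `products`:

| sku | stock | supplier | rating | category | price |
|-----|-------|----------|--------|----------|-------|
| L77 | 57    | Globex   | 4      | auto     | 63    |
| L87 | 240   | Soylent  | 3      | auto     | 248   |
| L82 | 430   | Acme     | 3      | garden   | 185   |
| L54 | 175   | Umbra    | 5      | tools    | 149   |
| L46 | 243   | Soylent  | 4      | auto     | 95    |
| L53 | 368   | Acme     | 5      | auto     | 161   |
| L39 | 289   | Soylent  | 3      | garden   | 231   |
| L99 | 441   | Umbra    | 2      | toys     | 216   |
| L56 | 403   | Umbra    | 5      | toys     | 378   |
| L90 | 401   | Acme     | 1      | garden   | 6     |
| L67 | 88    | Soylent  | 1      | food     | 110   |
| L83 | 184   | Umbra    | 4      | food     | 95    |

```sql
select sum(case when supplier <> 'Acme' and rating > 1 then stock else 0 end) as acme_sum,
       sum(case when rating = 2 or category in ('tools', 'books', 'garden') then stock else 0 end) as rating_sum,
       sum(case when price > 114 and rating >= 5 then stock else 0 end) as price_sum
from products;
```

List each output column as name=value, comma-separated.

acme_sum=2032, rating_sum=1736, price_sum=946

[acme_sum: supplier <> 'Acme' and rating > 1]
sku=L77: ✓ → 57
sku=L87: ✓ → 240
sku=L82: ✗
sku=L54: ✓ → 175
sku=L46: ✓ → 243
sku=L53: ✗
sku=L39: ✓ → 289
sku=L99: ✓ → 441
sku=L56: ✓ → 403
sku=L90: ✗
sku=L67: ✗
sku=L83: ✓ → 184
acme_sum = 57 + 240 + 175 + 243 + 289 + 441 + 403 + 184 = 2032
—
[rating_sum: rating = 2 or category in ('tools', 'books', 'garden')]
sku=L77: ✗
sku=L87: ✗
sku=L82: ✓ → 430
sku=L54: ✓ → 175
sku=L46: ✗
sku=L53: ✗
sku=L39: ✓ → 289
sku=L99: ✓ → 441
sku=L56: ✗
sku=L90: ✓ → 401
sku=L67: ✗
sku=L83: ✗
rating_sum = 430 + 175 + 289 + 441 + 401 = 1736
—
[price_sum: price > 114 and rating >= 5]
sku=L77: ✗
sku=L87: ✗
sku=L82: ✗
sku=L54: ✓ → 175
sku=L46: ✗
sku=L53: ✓ → 368
sku=L39: ✗
sku=L99: ✗
sku=L56: ✓ → 403
sku=L90: ✗
sku=L67: ✗
sku=L83: ✗
price_sum = 175 + 368 + 403 = 946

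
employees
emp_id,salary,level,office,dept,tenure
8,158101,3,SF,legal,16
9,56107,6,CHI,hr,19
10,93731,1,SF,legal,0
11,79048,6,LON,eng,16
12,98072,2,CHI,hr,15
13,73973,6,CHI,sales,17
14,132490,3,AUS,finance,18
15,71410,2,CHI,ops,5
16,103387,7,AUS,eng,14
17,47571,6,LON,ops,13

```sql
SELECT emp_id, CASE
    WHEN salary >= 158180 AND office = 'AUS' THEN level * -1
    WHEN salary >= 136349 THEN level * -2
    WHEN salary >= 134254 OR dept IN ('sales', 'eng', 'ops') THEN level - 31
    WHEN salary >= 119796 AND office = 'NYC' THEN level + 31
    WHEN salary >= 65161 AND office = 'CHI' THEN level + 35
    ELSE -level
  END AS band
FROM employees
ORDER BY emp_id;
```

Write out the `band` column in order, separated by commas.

-6, -6, -1, -25, 37, -25, -3, -29, -24, -25

emp_id=8: salary >= 136349 → -6
emp_id=9: ELSE → -6
emp_id=10: ELSE → -1
emp_id=11: salary >= 134254 OR dept IN ('sales', 'eng', 'ops') → -25
emp_id=12: salary >= 65161 AND office = 'CHI' → 37
emp_id=13: salary >= 134254 OR dept IN ('sales', 'eng', 'ops') → -25
emp_id=14: ELSE → -3
emp_id=15: salary >= 134254 OR dept IN ('sales', 'eng', 'ops') → -29
emp_id=16: salary >= 134254 OR dept IN ('sales', 'eng', 'ops') → -24
emp_id=17: salary >= 134254 OR dept IN ('sales', 'eng', 'ops') → -25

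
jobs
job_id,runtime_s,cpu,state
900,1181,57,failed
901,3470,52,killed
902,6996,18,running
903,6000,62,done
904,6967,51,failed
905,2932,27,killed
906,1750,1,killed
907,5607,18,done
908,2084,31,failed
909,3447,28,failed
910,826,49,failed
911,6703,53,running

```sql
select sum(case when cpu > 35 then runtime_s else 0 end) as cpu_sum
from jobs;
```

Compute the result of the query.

job_id=900: ✓ → 1181
job_id=901: ✓ → 3470
job_id=902: ✗
job_id=903: ✓ → 6000
job_id=904: ✓ → 6967
job_id=905: ✗
job_id=906: ✗
job_id=907: ✗
job_id=908: ✗
job_id=909: ✗
job_id=910: ✓ → 826
job_id=911: ✓ → 6703
cpu_sum = 1181 + 3470 + 6000 + 6967 + 826 + 6703 = 25147

25147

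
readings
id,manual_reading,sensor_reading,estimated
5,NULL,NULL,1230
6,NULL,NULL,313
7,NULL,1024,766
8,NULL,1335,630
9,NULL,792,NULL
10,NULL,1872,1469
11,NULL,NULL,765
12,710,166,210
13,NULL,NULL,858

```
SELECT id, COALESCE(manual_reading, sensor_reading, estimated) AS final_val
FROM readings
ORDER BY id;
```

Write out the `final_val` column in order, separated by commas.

1230, 313, 1024, 1335, 792, 1872, 765, 710, 858

id=5: manual_reading=NULL, sensor_reading=NULL, estimated=1230 → 1230
id=6: manual_reading=NULL, sensor_reading=NULL, estimated=313 → 313
id=7: manual_reading=NULL, sensor_reading=1024 → 1024
id=8: manual_reading=NULL, sensor_reading=1335 → 1335
id=9: manual_reading=NULL, sensor_reading=792 → 792
id=10: manual_reading=NULL, sensor_reading=1872 → 1872
id=11: manual_reading=NULL, sensor_reading=NULL, estimated=765 → 765
id=12: manual_reading=710 → 710
id=13: manual_reading=NULL, sensor_reading=NULL, estimated=858 → 858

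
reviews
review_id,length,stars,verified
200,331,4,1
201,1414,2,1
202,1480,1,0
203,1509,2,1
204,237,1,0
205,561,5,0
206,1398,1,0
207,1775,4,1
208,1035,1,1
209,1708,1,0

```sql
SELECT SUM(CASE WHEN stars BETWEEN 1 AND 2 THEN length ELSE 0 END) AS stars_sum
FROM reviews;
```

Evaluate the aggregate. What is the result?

8781

review_id=200: ✗
review_id=201: ✓ → 1414
review_id=202: ✓ → 1480
review_id=203: ✓ → 1509
review_id=204: ✓ → 237
review_id=205: ✗
review_id=206: ✓ → 1398
review_id=207: ✗
review_id=208: ✓ → 1035
review_id=209: ✓ → 1708
stars_sum = 1414 + 1480 + 1509 + 237 + 1398 + 1035 + 1708 = 8781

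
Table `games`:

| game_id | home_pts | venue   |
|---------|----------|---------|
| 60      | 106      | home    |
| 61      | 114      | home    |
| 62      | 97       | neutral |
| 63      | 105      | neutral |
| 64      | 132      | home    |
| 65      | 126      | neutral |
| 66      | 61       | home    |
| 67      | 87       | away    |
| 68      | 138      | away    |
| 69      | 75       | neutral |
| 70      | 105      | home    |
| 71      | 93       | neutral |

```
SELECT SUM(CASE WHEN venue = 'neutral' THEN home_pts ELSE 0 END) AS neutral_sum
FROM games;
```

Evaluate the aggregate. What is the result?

game_id=60: ✗
game_id=61: ✗
game_id=62: ✓ → 97
game_id=63: ✓ → 105
game_id=64: ✗
game_id=65: ✓ → 126
game_id=66: ✗
game_id=67: ✗
game_id=68: ✗
game_id=69: ✓ → 75
game_id=70: ✗
game_id=71: ✓ → 93
neutral_sum = 97 + 105 + 126 + 75 + 93 = 496

496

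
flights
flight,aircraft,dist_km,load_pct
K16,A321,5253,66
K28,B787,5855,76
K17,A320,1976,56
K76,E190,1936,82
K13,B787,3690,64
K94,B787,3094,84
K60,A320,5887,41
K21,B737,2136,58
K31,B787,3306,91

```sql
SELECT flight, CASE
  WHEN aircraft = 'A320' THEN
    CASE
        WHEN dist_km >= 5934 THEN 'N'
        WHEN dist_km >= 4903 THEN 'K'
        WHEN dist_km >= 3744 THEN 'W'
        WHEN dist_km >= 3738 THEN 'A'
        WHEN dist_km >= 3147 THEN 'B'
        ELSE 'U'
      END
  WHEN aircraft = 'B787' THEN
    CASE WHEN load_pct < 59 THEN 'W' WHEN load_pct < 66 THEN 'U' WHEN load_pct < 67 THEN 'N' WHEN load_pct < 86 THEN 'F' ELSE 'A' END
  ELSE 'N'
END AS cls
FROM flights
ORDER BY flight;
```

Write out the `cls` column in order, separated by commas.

U, N, U, N, F, A, K, N, F

flight=K13: aircraft='B787' → inner[load_pct < 66] → U
flight=K16: aircraft='A321' → outer ELSE → N
flight=K17: aircraft='A320' → inner[ELSE] → U
flight=K21: aircraft='B737' → outer ELSE → N
flight=K28: aircraft='B787' → inner[load_pct < 86] → F
flight=K31: aircraft='B787' → inner[ELSE] → A
flight=K60: aircraft='A320' → inner[dist_km >= 4903] → K
flight=K76: aircraft='E190' → outer ELSE → N
flight=K94: aircraft='B787' → inner[load_pct < 86] → F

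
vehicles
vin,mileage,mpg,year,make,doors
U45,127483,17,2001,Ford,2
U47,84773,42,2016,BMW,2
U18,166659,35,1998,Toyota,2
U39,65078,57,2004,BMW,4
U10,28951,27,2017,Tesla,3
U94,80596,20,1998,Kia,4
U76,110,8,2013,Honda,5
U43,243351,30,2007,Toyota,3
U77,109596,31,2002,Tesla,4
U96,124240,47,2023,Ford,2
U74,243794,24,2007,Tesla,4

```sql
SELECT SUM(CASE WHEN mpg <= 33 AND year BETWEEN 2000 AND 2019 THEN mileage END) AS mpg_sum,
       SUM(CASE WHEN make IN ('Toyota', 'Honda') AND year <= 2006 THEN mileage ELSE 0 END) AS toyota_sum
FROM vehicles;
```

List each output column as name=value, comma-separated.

mpg_sum=753285, toyota_sum=166659

[mpg_sum: mpg <= 33 AND year BETWEEN 2000 AND 2019]
vin=U45: ✓ → 127483
vin=U47: ✗
vin=U18: ✗
vin=U39: ✗
vin=U10: ✓ → 28951
vin=U94: ✗
vin=U76: ✓ → 110
vin=U43: ✓ → 243351
vin=U77: ✓ → 109596
vin=U96: ✗
vin=U74: ✓ → 243794
mpg_sum = 127483 + 28951 + 110 + 243351 + 109596 + 243794 = 753285
—
[toyota_sum: make IN ('Toyota', 'Honda') AND year <= 2006]
vin=U45: ✗
vin=U47: ✗
vin=U18: ✓ → 166659
vin=U39: ✗
vin=U10: ✗
vin=U94: ✗
vin=U76: ✗
vin=U43: ✗
vin=U77: ✗
vin=U96: ✗
vin=U74: ✗
toyota_sum = 166659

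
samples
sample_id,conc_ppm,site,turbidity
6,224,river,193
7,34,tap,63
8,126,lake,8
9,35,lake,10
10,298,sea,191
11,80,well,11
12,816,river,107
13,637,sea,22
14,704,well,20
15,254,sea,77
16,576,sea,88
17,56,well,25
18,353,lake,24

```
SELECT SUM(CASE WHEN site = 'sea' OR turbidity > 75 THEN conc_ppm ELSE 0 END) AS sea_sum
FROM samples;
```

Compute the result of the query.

2805

sample_id=6: ✓ → 224
sample_id=7: ✗
sample_id=8: ✗
sample_id=9: ✗
sample_id=10: ✓ → 298
sample_id=11: ✗
sample_id=12: ✓ → 816
sample_id=13: ✓ → 637
sample_id=14: ✗
sample_id=15: ✓ → 254
sample_id=16: ✓ → 576
sample_id=17: ✗
sample_id=18: ✗
sea_sum = 224 + 298 + 816 + 637 + 254 + 576 = 2805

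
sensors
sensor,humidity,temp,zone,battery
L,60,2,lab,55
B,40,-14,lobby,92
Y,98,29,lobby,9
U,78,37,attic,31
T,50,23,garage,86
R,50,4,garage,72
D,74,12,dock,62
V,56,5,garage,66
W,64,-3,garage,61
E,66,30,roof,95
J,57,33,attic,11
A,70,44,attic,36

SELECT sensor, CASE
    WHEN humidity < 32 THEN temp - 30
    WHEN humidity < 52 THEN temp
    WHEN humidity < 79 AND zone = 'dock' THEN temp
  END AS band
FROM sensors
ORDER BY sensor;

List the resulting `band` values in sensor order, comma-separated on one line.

NULL, -14, 12, NULL, NULL, NULL, 4, 23, NULL, NULL, NULL, NULL

sensor=A: (no match → NULL) → NULL
sensor=B: humidity < 52 → -14
sensor=D: humidity < 79 AND zone = 'dock' → 12
sensor=E: (no match → NULL) → NULL
sensor=J: (no match → NULL) → NULL
sensor=L: (no match → NULL) → NULL
sensor=R: humidity < 52 → 4
sensor=T: humidity < 52 → 23
sensor=U: (no match → NULL) → NULL
sensor=V: (no match → NULL) → NULL
sensor=W: (no match → NULL) → NULL
sensor=Y: (no match → NULL) → NULL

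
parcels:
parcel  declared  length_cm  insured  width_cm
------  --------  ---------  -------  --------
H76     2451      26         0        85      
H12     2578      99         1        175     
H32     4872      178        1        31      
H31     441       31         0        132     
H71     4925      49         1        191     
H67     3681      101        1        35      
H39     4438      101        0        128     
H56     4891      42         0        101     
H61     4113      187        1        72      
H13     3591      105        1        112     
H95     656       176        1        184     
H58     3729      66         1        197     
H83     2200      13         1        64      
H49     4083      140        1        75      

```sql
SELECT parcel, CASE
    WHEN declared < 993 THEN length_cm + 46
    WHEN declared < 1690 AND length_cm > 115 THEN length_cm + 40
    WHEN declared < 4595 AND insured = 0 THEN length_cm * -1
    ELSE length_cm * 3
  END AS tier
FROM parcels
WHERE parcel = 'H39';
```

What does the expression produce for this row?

parcel = H39: declared=4438, length_cm=101, insured=0, width_cm=128.
declared < 993 → false
declared < 1690 AND length_cm > 115 → false
declared < 4595 AND insured = 0 → true → -101

-101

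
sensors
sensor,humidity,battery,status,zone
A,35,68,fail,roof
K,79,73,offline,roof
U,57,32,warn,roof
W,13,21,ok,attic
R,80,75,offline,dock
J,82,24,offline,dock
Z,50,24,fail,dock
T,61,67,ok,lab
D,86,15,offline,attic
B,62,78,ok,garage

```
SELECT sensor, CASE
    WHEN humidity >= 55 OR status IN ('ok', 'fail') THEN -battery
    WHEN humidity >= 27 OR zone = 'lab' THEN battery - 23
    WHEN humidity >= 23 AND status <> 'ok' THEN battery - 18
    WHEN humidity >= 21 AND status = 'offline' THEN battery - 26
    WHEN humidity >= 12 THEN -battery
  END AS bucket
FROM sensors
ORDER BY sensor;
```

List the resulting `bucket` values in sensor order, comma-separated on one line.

-68, -78, -15, -24, -73, -75, -67, -32, -21, -24

sensor=A: humidity >= 55 OR status IN ('ok', 'fail') → -68
sensor=B: humidity >= 55 OR status IN ('ok', 'fail') → -78
sensor=D: humidity >= 55 OR status IN ('ok', 'fail') → -15
sensor=J: humidity >= 55 OR status IN ('ok', 'fail') → -24
sensor=K: humidity >= 55 OR status IN ('ok', 'fail') → -73
sensor=R: humidity >= 55 OR status IN ('ok', 'fail') → -75
sensor=T: humidity >= 55 OR status IN ('ok', 'fail') → -67
sensor=U: humidity >= 55 OR status IN ('ok', 'fail') → -32
sensor=W: humidity >= 55 OR status IN ('ok', 'fail') → -21
sensor=Z: humidity >= 55 OR status IN ('ok', 'fail') → -24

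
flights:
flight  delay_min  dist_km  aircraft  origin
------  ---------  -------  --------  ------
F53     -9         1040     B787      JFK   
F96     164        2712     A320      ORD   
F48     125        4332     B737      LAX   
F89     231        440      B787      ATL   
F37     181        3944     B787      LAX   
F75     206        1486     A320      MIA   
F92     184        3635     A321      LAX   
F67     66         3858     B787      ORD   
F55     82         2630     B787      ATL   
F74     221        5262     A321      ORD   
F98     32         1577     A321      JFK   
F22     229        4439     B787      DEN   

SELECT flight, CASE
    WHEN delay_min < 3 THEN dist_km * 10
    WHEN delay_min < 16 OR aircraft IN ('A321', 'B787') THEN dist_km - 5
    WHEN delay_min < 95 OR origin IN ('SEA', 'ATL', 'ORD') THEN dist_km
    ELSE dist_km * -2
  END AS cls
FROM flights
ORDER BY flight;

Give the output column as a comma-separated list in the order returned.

flight=F22: delay_min < 16 OR aircraft IN ('A321', 'B787') → 4434
flight=F37: delay_min < 16 OR aircraft IN ('A321', 'B787') → 3939
flight=F48: ELSE → -8664
flight=F53: delay_min < 3 → 10400
flight=F55: delay_min < 16 OR aircraft IN ('A321', 'B787') → 2625
flight=F67: delay_min < 16 OR aircraft IN ('A321', 'B787') → 3853
flight=F74: delay_min < 16 OR aircraft IN ('A321', 'B787') → 5257
flight=F75: ELSE → -2972
flight=F89: delay_min < 16 OR aircraft IN ('A321', 'B787') → 435
flight=F92: delay_min < 16 OR aircraft IN ('A321', 'B787') → 3630
flight=F96: delay_min < 95 OR origin IN ('SEA', 'ATL', 'ORD') → 2712
flight=F98: delay_min < 16 OR aircraft IN ('A321', 'B787') → 1572

4434, 3939, -8664, 10400, 2625, 3853, 5257, -2972, 435, 3630, 2712, 1572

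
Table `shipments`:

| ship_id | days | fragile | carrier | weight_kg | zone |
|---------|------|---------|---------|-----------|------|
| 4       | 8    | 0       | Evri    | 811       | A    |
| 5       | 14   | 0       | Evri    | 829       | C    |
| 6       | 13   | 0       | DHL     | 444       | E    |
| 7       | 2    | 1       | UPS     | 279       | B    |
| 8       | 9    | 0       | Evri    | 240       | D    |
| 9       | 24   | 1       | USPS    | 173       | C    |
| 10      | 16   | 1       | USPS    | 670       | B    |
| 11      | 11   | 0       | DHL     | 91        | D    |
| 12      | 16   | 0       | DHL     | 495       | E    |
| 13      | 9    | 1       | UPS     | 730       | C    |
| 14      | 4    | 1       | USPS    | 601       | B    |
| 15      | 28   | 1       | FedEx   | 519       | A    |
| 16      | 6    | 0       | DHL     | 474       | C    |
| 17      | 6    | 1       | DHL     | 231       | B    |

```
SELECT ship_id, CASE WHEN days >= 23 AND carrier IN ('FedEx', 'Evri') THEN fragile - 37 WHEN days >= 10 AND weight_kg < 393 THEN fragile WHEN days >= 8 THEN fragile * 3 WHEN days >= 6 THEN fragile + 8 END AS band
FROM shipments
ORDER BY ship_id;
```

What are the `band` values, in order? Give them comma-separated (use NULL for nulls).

ship_id=4: days >= 8 → 0
ship_id=5: days >= 8 → 0
ship_id=6: days >= 8 → 0
ship_id=7: (no match → NULL) → NULL
ship_id=8: days >= 8 → 0
ship_id=9: days >= 10 AND weight_kg < 393 → 1
ship_id=10: days >= 8 → 3
ship_id=11: days >= 10 AND weight_kg < 393 → 0
ship_id=12: days >= 8 → 0
ship_id=13: days >= 8 → 3
ship_id=14: (no match → NULL) → NULL
ship_id=15: days >= 23 AND carrier IN ('FedEx', 'Evri') → -36
ship_id=16: days >= 6 → 8
ship_id=17: days >= 6 → 9

0, 0, 0, NULL, 0, 1, 3, 0, 0, 3, NULL, -36, 8, 9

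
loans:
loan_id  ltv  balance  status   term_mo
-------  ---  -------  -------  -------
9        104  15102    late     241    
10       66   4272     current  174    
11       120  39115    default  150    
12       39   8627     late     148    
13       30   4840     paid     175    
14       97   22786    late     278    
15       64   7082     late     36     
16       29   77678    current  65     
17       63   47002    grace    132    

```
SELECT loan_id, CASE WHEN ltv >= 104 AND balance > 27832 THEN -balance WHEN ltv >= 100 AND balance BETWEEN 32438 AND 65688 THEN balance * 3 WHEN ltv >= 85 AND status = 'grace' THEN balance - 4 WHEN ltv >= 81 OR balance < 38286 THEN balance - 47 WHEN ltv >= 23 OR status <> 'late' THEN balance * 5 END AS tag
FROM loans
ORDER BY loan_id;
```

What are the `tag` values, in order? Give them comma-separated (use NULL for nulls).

loan_id=9: ltv >= 81 OR balance < 38286 → 15055
loan_id=10: ltv >= 81 OR balance < 38286 → 4225
loan_id=11: ltv >= 104 AND balance > 27832 → -39115
loan_id=12: ltv >= 81 OR balance < 38286 → 8580
loan_id=13: ltv >= 81 OR balance < 38286 → 4793
loan_id=14: ltv >= 81 OR balance < 38286 → 22739
loan_id=15: ltv >= 81 OR balance < 38286 → 7035
loan_id=16: ltv >= 23 OR status <> 'late' → 388390
loan_id=17: ltv >= 23 OR status <> 'late' → 235010

15055, 4225, -39115, 8580, 4793, 22739, 7035, 388390, 235010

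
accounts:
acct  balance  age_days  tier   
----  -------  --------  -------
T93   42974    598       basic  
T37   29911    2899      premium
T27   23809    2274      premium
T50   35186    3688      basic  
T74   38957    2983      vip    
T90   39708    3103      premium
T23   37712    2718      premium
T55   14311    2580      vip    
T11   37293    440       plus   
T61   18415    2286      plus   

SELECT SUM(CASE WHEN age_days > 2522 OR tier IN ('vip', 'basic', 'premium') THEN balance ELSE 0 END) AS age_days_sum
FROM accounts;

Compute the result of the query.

acct=T93: ✓ → 42974
acct=T37: ✓ → 29911
acct=T27: ✓ → 23809
acct=T50: ✓ → 35186
acct=T74: ✓ → 38957
acct=T90: ✓ → 39708
acct=T23: ✓ → 37712
acct=T55: ✓ → 14311
acct=T11: ✗
acct=T61: ✗
age_days_sum = 42974 + 29911 + 23809 + 35186 + 38957 + 39708 + 37712 + 14311 = 262568

262568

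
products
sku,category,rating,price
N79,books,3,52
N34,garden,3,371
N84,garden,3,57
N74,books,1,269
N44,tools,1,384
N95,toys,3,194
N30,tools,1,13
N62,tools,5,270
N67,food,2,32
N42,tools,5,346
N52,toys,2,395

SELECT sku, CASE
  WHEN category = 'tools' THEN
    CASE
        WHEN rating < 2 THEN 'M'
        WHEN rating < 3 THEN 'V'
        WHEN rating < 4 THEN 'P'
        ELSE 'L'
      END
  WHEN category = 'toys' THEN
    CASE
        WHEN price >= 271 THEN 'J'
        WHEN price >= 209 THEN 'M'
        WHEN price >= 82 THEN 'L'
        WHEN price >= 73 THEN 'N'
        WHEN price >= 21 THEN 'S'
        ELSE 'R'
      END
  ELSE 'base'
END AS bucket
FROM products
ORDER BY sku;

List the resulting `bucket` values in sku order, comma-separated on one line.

sku=N30: category='tools' → inner[rating < 2] → M
sku=N34: category='garden' → outer ELSE → base
sku=N42: category='tools' → inner[ELSE] → L
sku=N44: category='tools' → inner[rating < 2] → M
sku=N52: category='toys' → inner[price >= 271] → J
sku=N62: category='tools' → inner[ELSE] → L
sku=N67: category='food' → outer ELSE → base
sku=N74: category='books' → outer ELSE → base
sku=N79: category='books' → outer ELSE → base
sku=N84: category='garden' → outer ELSE → base
sku=N95: category='toys' → inner[price >= 82] → L

M, base, L, M, J, L, base, base, base, base, L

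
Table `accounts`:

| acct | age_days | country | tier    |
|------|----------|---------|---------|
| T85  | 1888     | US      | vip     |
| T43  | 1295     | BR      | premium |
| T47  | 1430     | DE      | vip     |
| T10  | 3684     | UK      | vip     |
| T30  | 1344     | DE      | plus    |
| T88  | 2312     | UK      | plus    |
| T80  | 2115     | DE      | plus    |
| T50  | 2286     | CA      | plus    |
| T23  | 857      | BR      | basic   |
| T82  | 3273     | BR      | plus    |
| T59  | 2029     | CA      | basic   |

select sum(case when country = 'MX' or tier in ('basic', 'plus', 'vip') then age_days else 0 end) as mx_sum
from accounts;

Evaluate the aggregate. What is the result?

acct=T85: ✓ → 1888
acct=T43: ✗
acct=T47: ✓ → 1430
acct=T10: ✓ → 3684
acct=T30: ✓ → 1344
acct=T88: ✓ → 2312
acct=T80: ✓ → 2115
acct=T50: ✓ → 2286
acct=T23: ✓ → 857
acct=T82: ✓ → 3273
acct=T59: ✓ → 2029
mx_sum = 1888 + 1430 + 3684 + 1344 + 2312 + 2115 + 2286 + 857 + 3273 + 2029 = 21218

21218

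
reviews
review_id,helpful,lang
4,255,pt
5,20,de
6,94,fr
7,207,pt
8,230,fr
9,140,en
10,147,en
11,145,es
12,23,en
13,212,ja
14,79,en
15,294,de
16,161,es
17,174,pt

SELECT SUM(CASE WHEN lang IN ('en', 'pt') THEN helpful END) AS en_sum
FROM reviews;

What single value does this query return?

1025

review_id=4: ✓ → 255
review_id=5: ✗
review_id=6: ✗
review_id=7: ✓ → 207
review_id=8: ✗
review_id=9: ✓ → 140
review_id=10: ✓ → 147
review_id=11: ✗
review_id=12: ✓ → 23
review_id=13: ✗
review_id=14: ✓ → 79
review_id=15: ✗
review_id=16: ✗
review_id=17: ✓ → 174
en_sum = 255 + 207 + 140 + 147 + 23 + 79 + 174 = 1025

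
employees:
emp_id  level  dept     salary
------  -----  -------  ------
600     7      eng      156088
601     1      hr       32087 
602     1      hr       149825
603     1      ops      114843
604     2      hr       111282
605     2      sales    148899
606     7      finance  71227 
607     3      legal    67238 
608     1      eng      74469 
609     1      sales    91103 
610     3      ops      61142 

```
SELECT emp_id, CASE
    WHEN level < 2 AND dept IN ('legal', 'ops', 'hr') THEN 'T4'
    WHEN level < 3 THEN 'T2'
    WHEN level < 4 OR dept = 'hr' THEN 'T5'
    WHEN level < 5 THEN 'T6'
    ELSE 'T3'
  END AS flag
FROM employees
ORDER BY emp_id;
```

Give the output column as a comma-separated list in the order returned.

T3, T4, T4, T4, T2, T2, T3, T5, T2, T2, T5

emp_id=600: ELSE → T3
emp_id=601: level < 2 AND dept IN ('legal', 'ops', 'hr') → T4
emp_id=602: level < 2 AND dept IN ('legal', 'ops', 'hr') → T4
emp_id=603: level < 2 AND dept IN ('legal', 'ops', 'hr') → T4
emp_id=604: level < 3 → T2
emp_id=605: level < 3 → T2
emp_id=606: ELSE → T3
emp_id=607: level < 4 OR dept = 'hr' → T5
emp_id=608: level < 3 → T2
emp_id=609: level < 3 → T2
emp_id=610: level < 4 OR dept = 'hr' → T5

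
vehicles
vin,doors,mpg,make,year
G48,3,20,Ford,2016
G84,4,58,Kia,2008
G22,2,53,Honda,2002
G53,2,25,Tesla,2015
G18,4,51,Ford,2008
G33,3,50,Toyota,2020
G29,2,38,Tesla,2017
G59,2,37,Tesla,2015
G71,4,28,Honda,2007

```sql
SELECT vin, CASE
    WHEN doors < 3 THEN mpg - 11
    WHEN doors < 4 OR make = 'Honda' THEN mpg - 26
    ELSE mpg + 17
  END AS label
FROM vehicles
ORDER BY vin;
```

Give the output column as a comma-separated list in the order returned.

vin=G18: ELSE → 68
vin=G22: doors < 3 → 42
vin=G29: doors < 3 → 27
vin=G33: doors < 4 OR make = 'Honda' → 24
vin=G48: doors < 4 OR make = 'Honda' → -6
vin=G53: doors < 3 → 14
vin=G59: doors < 3 → 26
vin=G71: doors < 4 OR make = 'Honda' → 2
vin=G84: ELSE → 75

68, 42, 27, 24, -6, 14, 26, 2, 75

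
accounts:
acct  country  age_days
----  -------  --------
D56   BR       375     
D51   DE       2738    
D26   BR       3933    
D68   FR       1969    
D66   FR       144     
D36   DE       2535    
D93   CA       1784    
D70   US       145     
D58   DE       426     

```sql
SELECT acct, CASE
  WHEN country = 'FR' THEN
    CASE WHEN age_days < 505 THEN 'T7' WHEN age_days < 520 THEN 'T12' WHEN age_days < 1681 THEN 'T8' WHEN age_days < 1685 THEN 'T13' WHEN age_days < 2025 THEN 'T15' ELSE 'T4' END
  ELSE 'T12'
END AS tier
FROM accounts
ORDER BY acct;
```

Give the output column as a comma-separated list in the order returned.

T12, T12, T12, T12, T12, T7, T15, T12, T12

acct=D26: country='BR' → outer ELSE → T12
acct=D36: country='DE' → outer ELSE → T12
acct=D51: country='DE' → outer ELSE → T12
acct=D56: country='BR' → outer ELSE → T12
acct=D58: country='DE' → outer ELSE → T12
acct=D66: country='FR' → inner[age_days < 505] → T7
acct=D68: country='FR' → inner[age_days < 2025] → T15
acct=D70: country='US' → outer ELSE → T12
acct=D93: country='CA' → outer ELSE → T12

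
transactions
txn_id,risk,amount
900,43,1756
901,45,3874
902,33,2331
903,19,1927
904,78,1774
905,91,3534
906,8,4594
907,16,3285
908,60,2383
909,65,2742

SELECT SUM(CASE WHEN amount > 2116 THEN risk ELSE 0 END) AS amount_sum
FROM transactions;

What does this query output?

txn_id=900: ✗
txn_id=901: ✓ → 45
txn_id=902: ✓ → 33
txn_id=903: ✗
txn_id=904: ✗
txn_id=905: ✓ → 91
txn_id=906: ✓ → 8
txn_id=907: ✓ → 16
txn_id=908: ✓ → 60
txn_id=909: ✓ → 65
amount_sum = 45 + 33 + 91 + 8 + 16 + 60 + 65 = 318

318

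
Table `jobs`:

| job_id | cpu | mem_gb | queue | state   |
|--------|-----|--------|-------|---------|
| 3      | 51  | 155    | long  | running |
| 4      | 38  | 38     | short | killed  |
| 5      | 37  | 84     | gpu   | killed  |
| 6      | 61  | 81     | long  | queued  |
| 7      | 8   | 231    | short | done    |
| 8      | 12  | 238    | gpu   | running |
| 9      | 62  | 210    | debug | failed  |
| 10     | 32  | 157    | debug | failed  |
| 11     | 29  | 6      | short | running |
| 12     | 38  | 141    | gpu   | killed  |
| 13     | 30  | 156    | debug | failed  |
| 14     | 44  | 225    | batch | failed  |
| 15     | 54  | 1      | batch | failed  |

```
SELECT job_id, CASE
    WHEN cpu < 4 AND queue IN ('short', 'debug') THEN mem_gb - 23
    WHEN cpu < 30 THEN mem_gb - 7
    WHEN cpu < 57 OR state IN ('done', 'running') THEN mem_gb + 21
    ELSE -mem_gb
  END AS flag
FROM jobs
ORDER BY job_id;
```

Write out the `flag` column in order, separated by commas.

176, 59, 105, -81, 224, 231, -210, 178, -1, 162, 177, 246, 22

job_id=3: cpu < 57 OR state IN ('done', 'running') → 176
job_id=4: cpu < 57 OR state IN ('done', 'running') → 59
job_id=5: cpu < 57 OR state IN ('done', 'running') → 105
job_id=6: ELSE → -81
job_id=7: cpu < 30 → 224
job_id=8: cpu < 30 → 231
job_id=9: ELSE → -210
job_id=10: cpu < 57 OR state IN ('done', 'running') → 178
job_id=11: cpu < 30 → -1
job_id=12: cpu < 57 OR state IN ('done', 'running') → 162
job_id=13: cpu < 57 OR state IN ('done', 'running') → 177
job_id=14: cpu < 57 OR state IN ('done', 'running') → 246
job_id=15: cpu < 57 OR state IN ('done', 'running') → 22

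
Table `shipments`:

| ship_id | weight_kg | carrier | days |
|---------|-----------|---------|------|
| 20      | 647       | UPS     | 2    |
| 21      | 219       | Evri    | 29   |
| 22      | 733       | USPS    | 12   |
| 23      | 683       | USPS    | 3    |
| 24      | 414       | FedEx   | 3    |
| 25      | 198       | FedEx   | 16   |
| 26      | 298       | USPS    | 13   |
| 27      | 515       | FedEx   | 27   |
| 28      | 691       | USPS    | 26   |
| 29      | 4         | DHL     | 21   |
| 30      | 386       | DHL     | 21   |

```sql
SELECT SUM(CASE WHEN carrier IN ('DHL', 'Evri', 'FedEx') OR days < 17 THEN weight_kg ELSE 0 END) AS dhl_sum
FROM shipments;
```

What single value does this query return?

ship_id=20: ✓ → 647
ship_id=21: ✓ → 219
ship_id=22: ✓ → 733
ship_id=23: ✓ → 683
ship_id=24: ✓ → 414
ship_id=25: ✓ → 198
ship_id=26: ✓ → 298
ship_id=27: ✓ → 515
ship_id=28: ✗
ship_id=29: ✓ → 4
ship_id=30: ✓ → 386
dhl_sum = 647 + 219 + 733 + 683 + 414 + 198 + 298 + 515 + 4 + 386 = 4097

4097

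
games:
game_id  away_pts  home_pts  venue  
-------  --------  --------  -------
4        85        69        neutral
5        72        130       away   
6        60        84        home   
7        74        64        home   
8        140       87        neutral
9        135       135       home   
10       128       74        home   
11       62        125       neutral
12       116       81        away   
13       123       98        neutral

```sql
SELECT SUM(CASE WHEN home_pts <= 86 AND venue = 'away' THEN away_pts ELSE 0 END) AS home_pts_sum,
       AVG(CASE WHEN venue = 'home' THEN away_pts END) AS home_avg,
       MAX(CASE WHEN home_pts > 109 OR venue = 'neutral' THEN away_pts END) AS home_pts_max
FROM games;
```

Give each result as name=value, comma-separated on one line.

home_pts_sum=116, home_avg=99.25, home_pts_max=140

[home_pts_sum: home_pts <= 86 AND venue = 'away']
game_id=4: ✗
game_id=5: ✗
game_id=6: ✗
game_id=7: ✗
game_id=8: ✗
game_id=9: ✗
game_id=10: ✗
game_id=11: ✗
game_id=12: ✓ → 116
game_id=13: ✗
home_pts_sum = 116
—
[home_avg: venue = 'home']
game_id=4: ✗
game_id=5: ✗
game_id=6: ✓ → 60
game_id=7: ✓ → 74
game_id=8: ✗
game_id=9: ✓ → 135
game_id=10: ✓ → 128
game_id=11: ✗
game_id=12: ✗
game_id=13: ✗
home_avg = (60 + 74 + 135 + 128) / 4 = 99.25
—
[home_pts_max: home_pts > 109 OR venue = 'neutral']
game_id=4: ✓ → 85
game_id=5: ✓ → 72
game_id=6: ✗
game_id=7: ✗
game_id=8: ✓ → 140
game_id=9: ✓ → 135
game_id=10: ✗
game_id=11: ✓ → 62
game_id=12: ✗
game_id=13: ✓ → 123
home_pts_max = MAX(85, 72, 140, 135, 62, 123) = 140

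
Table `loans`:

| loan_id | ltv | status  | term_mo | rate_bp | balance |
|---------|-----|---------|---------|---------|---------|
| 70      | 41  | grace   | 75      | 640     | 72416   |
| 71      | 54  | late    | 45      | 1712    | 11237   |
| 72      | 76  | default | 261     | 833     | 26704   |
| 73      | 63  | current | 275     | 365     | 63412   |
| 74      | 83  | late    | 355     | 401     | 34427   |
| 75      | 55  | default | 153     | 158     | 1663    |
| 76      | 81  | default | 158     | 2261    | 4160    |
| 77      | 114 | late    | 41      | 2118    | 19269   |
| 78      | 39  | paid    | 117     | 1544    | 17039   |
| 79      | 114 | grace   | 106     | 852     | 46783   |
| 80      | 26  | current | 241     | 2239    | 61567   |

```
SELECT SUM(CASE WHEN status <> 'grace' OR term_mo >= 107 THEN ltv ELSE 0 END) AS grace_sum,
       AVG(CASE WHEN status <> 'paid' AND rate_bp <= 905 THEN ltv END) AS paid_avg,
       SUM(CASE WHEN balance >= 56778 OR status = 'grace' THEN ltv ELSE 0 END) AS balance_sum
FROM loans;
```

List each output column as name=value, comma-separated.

grace_sum=591, paid_avg=72, balance_sum=244

[grace_sum: status <> 'grace' OR term_mo >= 107]
loan_id=70: ✗
loan_id=71: ✓ → 54
loan_id=72: ✓ → 76
loan_id=73: ✓ → 63
loan_id=74: ✓ → 83
loan_id=75: ✓ → 55
loan_id=76: ✓ → 81
loan_id=77: ✓ → 114
loan_id=78: ✓ → 39
loan_id=79: ✗
loan_id=80: ✓ → 26
grace_sum = 54 + 76 + 63 + 83 + 55 + 81 + 114 + 39 + 26 = 591
—
[paid_avg: status <> 'paid' AND rate_bp <= 905]
loan_id=70: ✓ → 41
loan_id=71: ✗
loan_id=72: ✓ → 76
loan_id=73: ✓ → 63
loan_id=74: ✓ → 83
loan_id=75: ✓ → 55
loan_id=76: ✗
loan_id=77: ✗
loan_id=78: ✗
loan_id=79: ✓ → 114
loan_id=80: ✗
paid_avg = (41 + 76 + 63 + 83 + 55 + 114) / 6 = 72
—
[balance_sum: balance >= 56778 OR status = 'grace']
loan_id=70: ✓ → 41
loan_id=71: ✗
loan_id=72: ✗
loan_id=73: ✓ → 63
loan_id=74: ✗
loan_id=75: ✗
loan_id=76: ✗
loan_id=77: ✗
loan_id=78: ✗
loan_id=79: ✓ → 114
loan_id=80: ✓ → 26
balance_sum = 41 + 63 + 114 + 26 = 244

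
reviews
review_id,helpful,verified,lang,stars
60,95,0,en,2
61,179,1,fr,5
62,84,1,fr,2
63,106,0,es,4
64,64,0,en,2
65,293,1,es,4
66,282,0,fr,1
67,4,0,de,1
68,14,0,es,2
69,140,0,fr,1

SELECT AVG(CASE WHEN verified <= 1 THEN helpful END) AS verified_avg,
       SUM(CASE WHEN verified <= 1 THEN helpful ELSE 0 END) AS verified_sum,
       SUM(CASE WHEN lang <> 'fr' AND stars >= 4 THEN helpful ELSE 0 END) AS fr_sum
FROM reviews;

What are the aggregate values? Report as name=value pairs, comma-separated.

verified_avg=126.1, verified_sum=1261, fr_sum=399

[verified_avg: verified <= 1]
review_id=60: ✓ → 95
review_id=61: ✓ → 179
review_id=62: ✓ → 84
review_id=63: ✓ → 106
review_id=64: ✓ → 64
review_id=65: ✓ → 293
review_id=66: ✓ → 282
review_id=67: ✓ → 4
review_id=68: ✓ → 14
review_id=69: ✓ → 140
verified_avg = (95 + 179 + 84 + 106 + 64 + 293 + 282 + 4 + 14 + 140) / 10 = 126.1
—
[verified_sum: verified <= 1]
review_id=60: ✓ → 95
review_id=61: ✓ → 179
review_id=62: ✓ → 84
review_id=63: ✓ → 106
review_id=64: ✓ → 64
review_id=65: ✓ → 293
review_id=66: ✓ → 282
review_id=67: ✓ → 4
review_id=68: ✓ → 14
review_id=69: ✓ → 140
verified_sum = 95 + 179 + 84 + 106 + 64 + 293 + 282 + 4 + 14 + 140 = 1261
—
[fr_sum: lang <> 'fr' AND stars >= 4]
review_id=60: ✗
review_id=61: ✗
review_id=62: ✗
review_id=63: ✓ → 106
review_id=64: ✗
review_id=65: ✓ → 293
review_id=66: ✗
review_id=67: ✗
review_id=68: ✗
review_id=69: ✗
fr_sum = 106 + 293 = 399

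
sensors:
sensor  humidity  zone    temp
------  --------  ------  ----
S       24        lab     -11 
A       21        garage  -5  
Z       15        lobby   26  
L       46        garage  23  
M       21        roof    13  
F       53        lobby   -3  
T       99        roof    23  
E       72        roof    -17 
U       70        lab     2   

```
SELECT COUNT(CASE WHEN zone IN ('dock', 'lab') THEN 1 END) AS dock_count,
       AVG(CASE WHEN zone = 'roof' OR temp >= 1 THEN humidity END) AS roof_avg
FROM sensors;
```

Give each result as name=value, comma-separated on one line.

[dock_count: zone IN ('dock', 'lab')]
sensor=S: ✓ → 1
sensor=A: ✗
sensor=Z: ✗
sensor=L: ✗
sensor=M: ✗
sensor=F: ✗
sensor=T: ✗
sensor=E: ✗
sensor=U: ✓ → 1
dock_count = COUNT(1, 1) = 2
—
[roof_avg: zone = 'roof' OR temp >= 1]
sensor=S: ✗
sensor=A: ✗
sensor=Z: ✓ → 15
sensor=L: ✓ → 46
sensor=M: ✓ → 21
sensor=F: ✗
sensor=T: ✓ → 99
sensor=E: ✓ → 72
sensor=U: ✓ → 70
roof_avg = (15 + 46 + 21 + 99 + 72 + 70) / 6 = 53.8333333333

dock_count=2, roof_avg=53.8333333333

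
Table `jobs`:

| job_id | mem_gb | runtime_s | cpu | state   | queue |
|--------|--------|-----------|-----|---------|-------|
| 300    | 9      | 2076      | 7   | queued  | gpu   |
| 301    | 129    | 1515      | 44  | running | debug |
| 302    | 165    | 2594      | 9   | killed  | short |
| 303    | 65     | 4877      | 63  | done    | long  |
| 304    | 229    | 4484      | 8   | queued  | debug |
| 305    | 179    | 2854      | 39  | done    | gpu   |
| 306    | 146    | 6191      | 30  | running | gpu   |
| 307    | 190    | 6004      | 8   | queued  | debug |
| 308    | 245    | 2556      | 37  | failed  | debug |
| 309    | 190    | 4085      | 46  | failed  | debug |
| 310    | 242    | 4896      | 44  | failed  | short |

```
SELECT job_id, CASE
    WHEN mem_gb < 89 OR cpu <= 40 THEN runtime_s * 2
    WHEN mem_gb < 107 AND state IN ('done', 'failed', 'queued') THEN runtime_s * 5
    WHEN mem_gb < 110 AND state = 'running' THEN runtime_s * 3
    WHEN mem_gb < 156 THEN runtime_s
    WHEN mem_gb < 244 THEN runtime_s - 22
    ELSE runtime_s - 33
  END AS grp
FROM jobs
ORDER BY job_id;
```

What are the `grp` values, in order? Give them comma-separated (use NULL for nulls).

4152, 1515, 5188, 9754, 8968, 5708, 12382, 12008, 5112, 4063, 4874

job_id=300: mem_gb < 89 OR cpu <= 40 → 4152
job_id=301: mem_gb < 156 → 1515
job_id=302: mem_gb < 89 OR cpu <= 40 → 5188
job_id=303: mem_gb < 89 OR cpu <= 40 → 9754
job_id=304: mem_gb < 89 OR cpu <= 40 → 8968
job_id=305: mem_gb < 89 OR cpu <= 40 → 5708
job_id=306: mem_gb < 89 OR cpu <= 40 → 12382
job_id=307: mem_gb < 89 OR cpu <= 40 → 12008
job_id=308: mem_gb < 89 OR cpu <= 40 → 5112
job_id=309: mem_gb < 244 → 4063
job_id=310: mem_gb < 244 → 4874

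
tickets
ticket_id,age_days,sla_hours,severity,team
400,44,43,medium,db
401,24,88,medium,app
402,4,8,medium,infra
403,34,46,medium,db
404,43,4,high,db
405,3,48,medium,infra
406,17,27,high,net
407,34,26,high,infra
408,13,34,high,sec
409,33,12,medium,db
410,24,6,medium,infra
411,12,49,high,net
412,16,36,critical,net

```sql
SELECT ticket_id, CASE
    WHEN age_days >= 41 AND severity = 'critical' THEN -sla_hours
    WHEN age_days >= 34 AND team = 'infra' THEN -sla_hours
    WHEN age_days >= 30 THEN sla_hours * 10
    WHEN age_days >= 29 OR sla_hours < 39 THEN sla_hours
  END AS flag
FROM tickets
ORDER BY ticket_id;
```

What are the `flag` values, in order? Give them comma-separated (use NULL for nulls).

ticket_id=400: age_days >= 30 → 430
ticket_id=401: (no match → NULL) → NULL
ticket_id=402: age_days >= 29 OR sla_hours < 39 → 8
ticket_id=403: age_days >= 30 → 460
ticket_id=404: age_days >= 30 → 40
ticket_id=405: (no match → NULL) → NULL
ticket_id=406: age_days >= 29 OR sla_hours < 39 → 27
ticket_id=407: age_days >= 34 AND team = 'infra' → -26
ticket_id=408: age_days >= 29 OR sla_hours < 39 → 34
ticket_id=409: age_days >= 30 → 120
ticket_id=410: age_days >= 29 OR sla_hours < 39 → 6
ticket_id=411: (no match → NULL) → NULL
ticket_id=412: age_days >= 29 OR sla_hours < 39 → 36

430, NULL, 8, 460, 40, NULL, 27, -26, 34, 120, 6, NULL, 36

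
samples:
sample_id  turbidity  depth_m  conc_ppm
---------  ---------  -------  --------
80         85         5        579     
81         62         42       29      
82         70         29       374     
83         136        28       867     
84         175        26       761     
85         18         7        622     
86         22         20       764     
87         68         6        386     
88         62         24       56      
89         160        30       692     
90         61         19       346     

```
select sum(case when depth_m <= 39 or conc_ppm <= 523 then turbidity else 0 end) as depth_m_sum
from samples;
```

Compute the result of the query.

919

sample_id=80: ✓ → 85
sample_id=81: ✓ → 62
sample_id=82: ✓ → 70
sample_id=83: ✓ → 136
sample_id=84: ✓ → 175
sample_id=85: ✓ → 18
sample_id=86: ✓ → 22
sample_id=87: ✓ → 68
sample_id=88: ✓ → 62
sample_id=89: ✓ → 160
sample_id=90: ✓ → 61
depth_m_sum = 85 + 62 + 70 + 136 + 175 + 18 + 22 + 68 + 62 + 160 + 61 = 919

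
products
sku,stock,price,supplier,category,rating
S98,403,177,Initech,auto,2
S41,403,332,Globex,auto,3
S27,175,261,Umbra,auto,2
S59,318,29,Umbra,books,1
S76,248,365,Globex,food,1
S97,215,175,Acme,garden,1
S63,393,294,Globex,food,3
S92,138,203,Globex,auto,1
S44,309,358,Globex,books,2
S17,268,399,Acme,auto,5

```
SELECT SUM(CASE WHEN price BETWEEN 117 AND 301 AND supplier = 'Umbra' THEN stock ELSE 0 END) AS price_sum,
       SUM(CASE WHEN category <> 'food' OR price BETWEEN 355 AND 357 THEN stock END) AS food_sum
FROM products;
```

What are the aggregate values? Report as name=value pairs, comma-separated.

[price_sum: price BETWEEN 117 AND 301 AND supplier = 'Umbra']
sku=S98: ✗
sku=S41: ✗
sku=S27: ✓ → 175
sku=S59: ✗
sku=S76: ✗
sku=S97: ✗
sku=S63: ✗
sku=S92: ✗
sku=S44: ✗
sku=S17: ✗
price_sum = 175
—
[food_sum: category <> 'food' OR price BETWEEN 355 AND 357]
sku=S98: ✓ → 403
sku=S41: ✓ → 403
sku=S27: ✓ → 175
sku=S59: ✓ → 318
sku=S76: ✗
sku=S97: ✓ → 215
sku=S63: ✗
sku=S92: ✓ → 138
sku=S44: ✓ → 309
sku=S17: ✓ → 268
food_sum = 403 + 403 + 175 + 318 + 215 + 138 + 309 + 268 = 2229

price_sum=175, food_sum=2229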